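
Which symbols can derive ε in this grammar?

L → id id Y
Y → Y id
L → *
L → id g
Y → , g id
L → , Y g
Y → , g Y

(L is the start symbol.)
None

There are no ε-productions, so no non-terminal can derive ε.
No non-terminals are nullable.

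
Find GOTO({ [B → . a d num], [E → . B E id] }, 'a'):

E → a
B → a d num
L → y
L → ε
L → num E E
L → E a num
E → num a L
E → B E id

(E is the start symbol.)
GOTO(I, 'a') = CLOSURE({ [A → αX.β] : [A → α.Xβ] ∈ I, X = 'a' })

Items with dot before 'a', with the dot advanced:
  [B → . a d num] → [B → a . d num]
Closure adds nothing (no advanced item has the dot before a non-terminal).

GOTO = { [B → a . d num] }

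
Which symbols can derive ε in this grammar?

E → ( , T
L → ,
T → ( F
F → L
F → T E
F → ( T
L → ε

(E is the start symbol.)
A non-terminal is nullable if it can derive ε (the empty string): either it has an ε-production, or it has a production whose right-hand side consists entirely of nullable non-terminals.

ε-productions: L → ε
So L is immediately nullable.
F → L: every symbol on the right is nullable, so F is nullable too.
No further non-terminal can be added: every production for the remaining non-terminals contains a terminal or a non-nullable non-terminal.
Nullable = { 'F', 'L' }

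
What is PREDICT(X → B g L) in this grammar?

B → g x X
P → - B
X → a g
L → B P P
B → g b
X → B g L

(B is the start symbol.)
PREDICT(X → B g L) = (FIRST(RHS) \ {ε}) ∪ (FOLLOW(X) if ε ∈ FIRST(RHS), i.e. RHS ⇒* ε)
FIRST(B) = { 'g' }
FIRST(B g L) = { 'g' }
ε ∉ FIRST(B g L), so FOLLOW(X) is not added.
PREDICT(X → B g L) = { 'g' }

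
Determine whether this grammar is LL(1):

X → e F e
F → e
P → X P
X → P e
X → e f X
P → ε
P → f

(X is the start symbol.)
No. Predict set conflict for X: { 'e' }

A grammar is LL(1) if for each non-terminal N with multiple productions, the predict sets of those productions are pairwise disjoint, where PREDICT(N → α) = (FIRST(α) \ {ε}) ∪ (FOLLOW(N) if α ⇒* ε).

Relevant sets:
  FIRST(P) = { 'e', 'f', ε }
  FIRST(X) = { 'e', 'f' }
  FOLLOW(P) = { 'e' }

For X:
  PREDICT(X → e F e) = { 'e' }
  PREDICT(X → P e) = { 'e', 'f' }
  PREDICT(X → e f X) = { 'e' }
For P:
  PREDICT(P → X P) = { 'e', 'f' }
  PREDICT(P → ε) = { 'e' }
  PREDICT(P → f) = { 'f' }
F has a single production, so nothing to check there.

Conflict found: Predict set conflict for X: { 'e' }
The grammar is NOT LL(1).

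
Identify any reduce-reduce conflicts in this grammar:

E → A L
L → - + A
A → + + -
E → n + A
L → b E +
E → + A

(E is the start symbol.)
No reduce-reduce conflicts

A reduce-reduce conflict occurs when an LR(0) state has two complete items [A → α .] and [B → β .] — both call for a reduction, and with no lookahead the parser cannot choose between them.

Augment with E' → E and build the canonical LR(0) collection (I0 = CLOSURE({[E' → . E]}), then GOTO on every symbol after a dot until no new states appear). It has 19 states:
  I0: { [A → . + + -], [E → . + A], [E → . A L], [E → . n + A], [E' → . E] }  — shift
  I1: { [A → + . + -], [A → . + + -], [E → + . A] }  — shift
  I2: { [E → A . L], [L → . - + A], [L → . b E +] }  — shift
  I3: { [E' → E .] }  — accept
  I4: { [E → n . + A] }  — shift
  I5: { [A → . + + -], [E → n + . A] }  — shift
  I6: { [A → + . + -] }  — shift
  I7: { [E → n + A .] }  — reduce
  I8: { [A → + + . -] }  — shift
  I9: { [A → + + - .] }  — reduce
  I10: { [L → - . + A] }  — shift
  I11: { [E → A L .] }  — reduce
  I12: { [A → . + + -], [E → . + A], [E → . A L], [E → . n + A], [L → b . E +] }  — shift
  I13: { [L → b E . +] }  — shift
  I14: { [L → b E + .] }  — reduce
  I15: { [A → . + + -], [L → - + . A] }  — shift
  I16: { [L → - + A .] }  — reduce
  I17: { [A → + + . -], [A → + . + -] }  — shift
  I18: { [E → + A .] }  — reduce

No state contains more than one complete item.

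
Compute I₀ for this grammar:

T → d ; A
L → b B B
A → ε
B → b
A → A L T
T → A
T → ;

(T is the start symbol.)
{ [A → . A L T], [A → .], [T → . ;], [T → . A], [T → . d ; A], [T' → . T] }

First, augment the grammar with T' → T
I₀ = CLOSURE({ [T' → . T] }):
  [T' → . T] has the dot before T: add [T → . d ; A], [T → . A], [T → . ;]
  [T → . A] has the dot before A: add [A → .], [A → . A L T]
No further items can be added.

I₀ = { [A → . A L T], [A → .], [T → . ;], [T → . A], [T → . d ; A], [T' → . T] }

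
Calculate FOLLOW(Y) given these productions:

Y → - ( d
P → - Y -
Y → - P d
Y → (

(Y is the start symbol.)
{ $, '-' }

To compute FOLLOW(Y), find every occurrence of Y on a right-hand side N → α Y β: add FIRST(β) \ {ε}, and if β is empty or nullable also add FOLLOW(N). Iterate to a fixed point.

Y is the start symbol, so $ ∈ FOLLOW(Y).
In P → - Y -: Y is followed by '-', add FIRST('-') \ {ε} = { '-' }

Taking the union: FOLLOW(Y) = { $, '-' }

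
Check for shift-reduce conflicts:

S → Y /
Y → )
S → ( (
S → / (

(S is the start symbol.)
Augment with S' → S and build the canonical LR(0) collection (I0 = CLOSURE({[S' → . S]}), then GOTO on every symbol after a dot until no new states appear). It has 9 states:
  I0: { [S → . ( (], [S → . / (], [S → . Y /], [S' → . S], [Y → . )] }  — shift
  I1: { [S → ( . (] }  — shift
  I2: { [Y → ) .] }  — reduce
  I3: { [S → / . (] }  — shift
  I4: { [S' → S .] }  — accept
  I5: { [S → Y . /] }  — shift
  I6: { [S → Y / .] }  — reduce
  I7: { [S → / ( .] }  — reduce
  I8: { [S → ( ( .] }  — reduce

No state contains both a complete item and a shift item.

Answer: No shift-reduce conflicts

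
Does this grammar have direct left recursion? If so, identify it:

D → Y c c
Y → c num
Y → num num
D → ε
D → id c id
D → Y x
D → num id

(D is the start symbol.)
Direct left recursion occurs when N → N α for some non-terminal N (the right-hand side begins with the left-hand side itself).

D → Y c c: starts with Y
Y → c num: starts with c
Y → num num: starts with num
D → ε: starts with ε
D → id c id: starts with id
D → Y x: starts with Y
D → num id: starts with num

No direct left recursion found.

Answer: No direct left recursion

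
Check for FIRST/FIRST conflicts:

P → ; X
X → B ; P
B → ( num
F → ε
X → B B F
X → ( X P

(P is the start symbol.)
A FIRST/FIRST conflict occurs when two productions N → α and N → β for the same non-terminal have FIRST(α) ∩ FIRST(β) ≠ ∅ (with ε ∈ FIRST of a nullable right-hand side, so two nullable alternatives also conflict).

FIRST sets of the non-terminals at (or reachable through a nullable prefix from) the front of some alternative:
  FIRST(B) = { '(' }

Productions for X:
  X → B ; P: FIRST = { '(' }
  X → B B F: FIRST = { '(' }
  X → ( X P: FIRST = { '(' }
P, B, F have only one production, so no FIRST/FIRST conflict is possible there.

Conflict for X: X → B ; P and X → B B F
  Overlap: { '(' }
Conflict for X: X → B ; P and X → ( X P
  Overlap: { '(' }
Conflict for X: X → B B F and X → ( X P
  Overlap: { '(' }

Answer: Yes. X → B ';' P / X → B B F on { '(' }; X → B ';' P / X → '(' X P on { '(' }; X → B B F / X → '(' X P on { '(' }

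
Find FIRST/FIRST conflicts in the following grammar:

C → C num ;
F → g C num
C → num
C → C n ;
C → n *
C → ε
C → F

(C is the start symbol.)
Yes. C → C num ';' / C → num on { 'num' }; C → C num ';' / C → C n ';' on { 'g', 'n', 'num' }; C → C num ';' / C → n '*' on { 'n' }; C → C num ';' / C → F on { 'g' }; C → num / C → C n ';' on { 'num' }; C → C n ';' / C → n '*' on { 'n' }; C → C n ';' / C → F on { 'g' }

A FIRST/FIRST conflict occurs when two productions N → α and N → β for the same non-terminal have FIRST(α) ∩ FIRST(β) ≠ ∅ (with ε ∈ FIRST of a nullable right-hand side, so two nullable alternatives also conflict).

FIRST sets of the non-terminals at (or reachable through a nullable prefix from) the front of some alternative:
  FIRST(C) = { 'g', 'n', 'num', ε }
  FIRST(F) = { 'g' }

Productions for C:
  C → C num ;: FIRST = { 'g', 'n', 'num' }
  C → num: FIRST = { 'num' }
  C → C n ;: FIRST = { 'g', 'n', 'num' }
  C → n *: FIRST = { 'n' }
  C → ε: FIRST = { ε }
  C → F: FIRST = { 'g' }
F has only one production, so no FIRST/FIRST conflict is possible there.

Conflict for C: C → C num ; and C → num
  Overlap: { 'num' }
Conflict for C: C → C num ; and C → C n ;
  Overlap: { 'g', 'n', 'num' }
Conflict for C: C → C num ; and C → n *
  Overlap: { 'n' }
Conflict for C: C → C num ; and C → F
  Overlap: { 'g' }
Conflict for C: C → num and C → C n ;
  Overlap: { 'num' }
Conflict for C: C → C n ; and C → n *
  Overlap: { 'n' }
Conflict for C: C → C n ; and C → F
  Overlap: { 'g' }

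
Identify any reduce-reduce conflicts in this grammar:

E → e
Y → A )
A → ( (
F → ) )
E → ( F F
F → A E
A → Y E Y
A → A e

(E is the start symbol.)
A reduce-reduce conflict occurs when an LR(0) state has two complete items [A → α .] and [B → β .] — both call for a reduction, and with no lookahead the parser cannot choose between them.

Augment with E' → E and build the canonical LR(0) collection (I0 = CLOSURE({[E' → . E]}), then GOTO on every symbol after a dot until no new states appear). It has 19 states:
  I0: { [E → . ( F F], [E → . e], [E' → . E] }  — shift
  I1: { [A → . ( (], [A → . A e], [A → . Y E Y], [E → ( . F F], [F → . ) )], [F → . A E], [Y → . A )] }  — shift
  I2: { [E' → E .] }  — accept
  I3: { [E → e .] }  — reduce
  I4: { [A → ( . (] }  — shift
  I5: { [F → ) . )] }  — shift
  I6: { [A → A . e], [E → . ( F F], [E → . e], [F → A . E], [Y → A . )] }  — shift
  I7: { [A → . ( (], [A → . A e], [A → . Y E Y], [E → ( F . F], [F → . ) )], [F → . A E], [Y → . A )] }  — shift
  I8: { [A → Y . E Y], [E → . ( F F], [E → . e] }  — shift
  I9: { [A → . ( (], [A → . A e], [A → . Y E Y], [A → Y E . Y], [Y → . A )] }  — shift
  I10: { [A → A . e], [Y → A . )] }  — shift
  I11: { [A → Y . E Y], [A → Y E Y .], [E → . ( F F], [E → . e] }  — shift, reduce
  I12: { [Y → A ) .] }  — reduce
  I13: { [A → A e .] }  — reduce
  I14: { [E → ( F F .] }  — reduce
  I15: { [F → A E .] }  — reduce
  I16: { [A → A e .], [E → e .] }  — 2 reduces
  I17: { [F → ) ) .] }  — reduce
  I18: { [A → ( ( .] }  — reduce

I16 contains complete items [A → A e .], [E → e .] — reduce-reduce conflict.

Answer: Yes — I16: [A → A e .] vs [E → e .]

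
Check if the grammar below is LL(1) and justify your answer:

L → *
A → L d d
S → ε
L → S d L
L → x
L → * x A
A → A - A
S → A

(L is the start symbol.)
Relevant sets:
  FIRST(S) = { '*', 'd', 'x', ε }
  FIRST(L) = { '*', 'd', 'x' }
  FIRST(A) = { '*', 'd', 'x' }
  FOLLOW(S) = { 'd' }

For L:
  PREDICT(L → '*') = { '*' }
  PREDICT(L → S d L) = { '*', 'd', 'x' }
  PREDICT(L → x) = { 'x' }
  PREDICT(L → '*' x A) = { '*' }
For A:
  PREDICT(A → L d d) = { '*', 'd', 'x' }
  PREDICT(A → A '-' A) = { '*', 'd', 'x' }
For S:
  PREDICT(S → ε) = { 'd' }
  PREDICT(S → A) = { '*', 'd', 'x' }

Conflict found: Predict set conflict for L: { '*' }
The grammar is NOT LL(1).

Answer: No. Predict set conflict for L: { '*' }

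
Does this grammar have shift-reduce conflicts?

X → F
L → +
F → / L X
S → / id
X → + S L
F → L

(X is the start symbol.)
A shift-reduce conflict occurs when an LR(0) state has both:
  - a complete (reduce) item [A → α .] (dot at the end), and
  - a shift item [B → β . c γ] (dot before a terminal).

Augment with X' → X and build the canonical LR(0) collection (I0 = CLOSURE({[X' → . X]}), then GOTO on every symbol after a dot until no new states appear). It has 13 states:
  I0: { [F → . / L X], [F → . L], [L → . +], [X → . + S L], [X → . F], [X' → . X] }  — shift
  I1: { [L → + .], [S → . / id], [X → + . S L] }  — shift, reduce
  I2: { [F → / . L X], [L → . +] }  — shift
  I3: { [X → F .] }  — reduce
  I4: { [F → L .] }  — reduce
  I5: { [X' → X .] }  — accept
  I6: { [L → + .] }  — reduce
  I7: { [F → . / L X], [F → . L], [F → / L . X], [L → . +], [X → . + S L], [X → . F] }  — shift
  I8: { [F → / L X .] }  — reduce
  I9: { [S → / . id] }  — shift
  I10: { [L → . +], [X → + S . L] }  — shift
  I11: { [X → + S L .] }  — reduce
  I12: { [S → / id .] }  — reduce

I1 contains reduce item [L → + .] and shift item [S → . / id] — shift-reduce conflict.

Answer: Yes — I1: [L → + .] vs [S → . / id]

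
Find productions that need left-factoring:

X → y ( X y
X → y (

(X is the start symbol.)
Yes, X has productions with common prefix 'y ('

Left-factoring is needed when two productions for the same non-terminal
share a common prefix on the right-hand side.

Productions for X:
  X → y ( X y
  X → y (

Found common prefix 'y (' in productions for X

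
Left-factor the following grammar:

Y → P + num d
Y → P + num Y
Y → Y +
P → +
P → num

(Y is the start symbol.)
Y → P + num Y'
Y' → d
Y' → Y
Y → Y +
P → +
P → num

Left-factoring transforms A → αβ₁ | αβ₂ into A → αA' and A' → β₁ | β₂
(α is the longest common prefix among the alternatives). Repeat until
no nonterminal has two alternatives with a common prefix.

Round 1: Y has alternatives sharing prefix 'P + num'. Introduce Y': Y → P + num Y'
  Add: Y' → d
  Add: Y' → Y

No remaining common prefixes — done.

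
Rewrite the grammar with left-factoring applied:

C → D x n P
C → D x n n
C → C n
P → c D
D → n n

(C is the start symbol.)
C → D x n C'
C' → P
C' → n
C → C n
P → c D
D → n n

Left-factoring transforms A → αβ₁ | αβ₂ into A → αA' and A' → β₁ | β₂
(α is the longest common prefix among the alternatives). Repeat until
no nonterminal has two alternatives with a common prefix.

Round 1: C has alternatives sharing prefix 'D x n'. Introduce C': C → D x n C'
  Add: C' → P
  Add: C' → n

No remaining common prefixes — done.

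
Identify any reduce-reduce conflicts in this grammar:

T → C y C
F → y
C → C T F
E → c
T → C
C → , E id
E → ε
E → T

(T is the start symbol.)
No reduce-reduce conflicts

A reduce-reduce conflict occurs when an LR(0) state has two complete items [A → α .] and [B → β .] — both call for a reduction, and with no lookahead the parser cannot choose between them.

Augment with T' → T and build the canonical LR(0) collection (I0 = CLOSURE({[T' → . T]}), then GOTO on every symbol after a dot until no new states appear). It has 13 states:
  I0: { [C → . , E id], [C → . C T F], [T → . C y C], [T → . C], [T' → . T] }  — shift
  I1: { [C → , . E id], [C → . , E id], [C → . C T F], [E → . T], [E → . c], [E → .], [T → . C y C], [T → . C] }  — shift, reduce
  I2: { [C → . , E id], [C → . C T F], [C → C . T F], [T → . C y C], [T → . C], [T → C . y C], [T → C .] }  — shift, reduce
  I3: { [T' → T .] }  — accept
  I4: { [C → C T . F], [F → . y] }  — shift
  I5: { [C → . , E id], [C → . C T F], [T → C y . C] }  — shift
  I6: { [C → . , E id], [C → . C T F], [C → C . T F], [T → . C y C], [T → . C], [T → C y C .] }  — shift, reduce
  I7: { [C → C T F .] }  — reduce
  I8: { [F → y .] }  — reduce
  I9: { [C → , E . id] }  — shift
  I10: { [E → T .] }  — reduce
  I11: { [E → c .] }  — reduce
  I12: { [C → , E id .] }  — reduce

No state contains more than one complete item.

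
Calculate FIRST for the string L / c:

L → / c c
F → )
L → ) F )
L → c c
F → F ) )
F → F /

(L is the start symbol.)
FIRST sets of the non-terminals involved (from the grammar, by fixed-point iteration):
  FIRST(L) = { ')', '/', 'c' }

To compute FIRST(L / c), process the symbols left to right:
Symbol L is a non-terminal. Add FIRST(L) \ {ε} = { ')', '/', 'c' }
L is not nullable (ε ∉ FIRST(L)), so stop here.
FIRST(L / c) = { ')', '/', 'c' }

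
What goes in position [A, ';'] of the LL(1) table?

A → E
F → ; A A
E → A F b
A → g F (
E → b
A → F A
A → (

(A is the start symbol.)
To find M[A, ';'], we find productions for A where ';' is in the predict set (PREDICT(N → α) = (FIRST(α) \ {ε}) ∪ (FOLLOW(N) if α ⇒* ε)).

Relevant sets:
  FIRST(E) = { '(', ';', 'b', 'g' }
  FIRST(F) = { ';' }

A → E: PREDICT = { '(', ';', 'b', 'g' }
  ';' is in predict set, so this production goes in M[A, ';']
A → g F (: PREDICT = { 'g' }
A → F A: PREDICT = { ';' }
  ';' is in predict set, so this production goes in M[A, ';']
A → (: PREDICT = { '(' }

M[A, ';'] = A → E, A → F A  (a multiply-defined cell — the grammar is not LL(1))

Answer: A → E, A → F A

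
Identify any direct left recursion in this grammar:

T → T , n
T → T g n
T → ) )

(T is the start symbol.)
Yes, T is left-recursive

Direct left recursion occurs when N → N α for some non-terminal N (the right-hand side begins with the left-hand side itself).

T → T , n: LEFT RECURSIVE (starts with T)
T → T g n: LEFT RECURSIVE (starts with T)
T → ) ): starts with ')'

The grammar has direct left recursion on: T.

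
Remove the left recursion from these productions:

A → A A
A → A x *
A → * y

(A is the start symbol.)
A → * y A'
A' → A A'
A' → x * A'
A' → ε

A is directly left-recursive. The standard transformation for
  A → A α₁ | ... | A α_m | β₁ | ... | β_n
is
  A  → β₁ A' | ... | β_n A'
  A' → α₁ A' | ... | α_m A' | ε

A → * y becomes A → * y A'
A → A A becomes A' → A A'
A → A x * becomes A' → x * A'
Add A' → ε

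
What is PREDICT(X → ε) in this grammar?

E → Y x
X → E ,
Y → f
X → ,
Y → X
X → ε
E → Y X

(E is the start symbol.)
PREDICT(X → ε) = (FIRST(RHS) \ {ε}) ∪ (FOLLOW(X) if ε ∈ FIRST(RHS), i.e. RHS ⇒* ε)
The right-hand side is ε (FIRST(ε) = { ε }), so the predict set is FOLLOW(X) = { $, ',', 'f', 'x' }
PREDICT(X → ε) = { $, ',', 'f', 'x' }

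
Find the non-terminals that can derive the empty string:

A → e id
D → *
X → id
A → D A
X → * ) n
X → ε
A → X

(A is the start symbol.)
{ 'A', 'X' }

A non-terminal is nullable if it can derive ε (the empty string): either it has an ε-production, or it has a production whose right-hand side consists entirely of nullable non-terminals.

ε-productions: X → ε
So X is immediately nullable.
A → X: every symbol on the right is nullable, so A is nullable too.
No further non-terminal can be added: every production for the remaining non-terminals contains a terminal or a non-nullable non-terminal.
Nullable = { 'A', 'X' }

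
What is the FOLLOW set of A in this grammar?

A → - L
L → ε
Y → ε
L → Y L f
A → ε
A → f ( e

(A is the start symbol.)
{ $ }

To compute FOLLOW(A), find every occurrence of A on a right-hand side N → α A β: add FIRST(β) \ {ε}, and if β is empty or nullable also add FOLLOW(N). Iterate to a fixed point.

A is the start symbol, so $ ∈ FOLLOW(A).
A does not occur on any right-hand side.

Taking the union: FOLLOW(A) = { $ }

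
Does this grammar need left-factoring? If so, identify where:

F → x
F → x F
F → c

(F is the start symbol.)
Yes, F has productions with common prefix 'x'

Left-factoring is needed when two productions for the same non-terminal
share a common prefix on the right-hand side.

Productions for F:
  F → x
  F → x F
  F → c

Found common prefix 'x' in productions for F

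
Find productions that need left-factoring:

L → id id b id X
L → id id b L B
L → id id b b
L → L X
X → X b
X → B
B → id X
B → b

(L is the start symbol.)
Left-factoring is needed when two productions for the same non-terminal
share a common prefix on the right-hand side.

Productions for L:
  L → id id b id X
  L → id id b L B
  L → id id b b
  L → L X
Productions for X:
  X → X b
  X → B
Productions for B:
  B → id X
  B → b

Found common prefix 'id id b' in productions for L

Answer: Yes, L has productions with common prefix 'id id b'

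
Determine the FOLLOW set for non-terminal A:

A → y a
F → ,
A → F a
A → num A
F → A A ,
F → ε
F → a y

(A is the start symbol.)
{ $, ',', 'a', 'num', 'y' }

A is the start symbol, so $ ∈ FOLLOW(A).
In A → num A: A is at the end; this adds FOLLOW(A) to itself — nothing new
In F → A A ,: A is followed by A ',', add FIRST(A ',') \ {ε} = { ',', 'a', 'num', 'y' }
In F → A A ,: A is followed by ',', add FIRST(',') \ {ε} = { ',' }

Taking the union: FOLLOW(A) = { $, ',', 'a', 'num', 'y' }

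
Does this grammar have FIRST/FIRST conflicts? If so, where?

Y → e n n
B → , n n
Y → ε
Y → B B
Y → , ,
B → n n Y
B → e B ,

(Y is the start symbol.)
Yes. Y → e n n / Y → B B on { 'e' }; Y → B B / Y → ',' ',' on { ',' }

A FIRST/FIRST conflict occurs when two productions N → α and N → β for the same non-terminal have FIRST(α) ∩ FIRST(β) ≠ ∅ (with ε ∈ FIRST of a nullable right-hand side, so two nullable alternatives also conflict).

FIRST sets of the non-terminals at (or reachable through a nullable prefix from) the front of some alternative:
  FIRST(B) = { ',', 'e', 'n' }

Productions for Y:
  Y → e n n: FIRST = { 'e' }
  Y → ε: FIRST = { ε }
  Y → B B: FIRST = { ',', 'e', 'n' }
  Y → , ,: FIRST = { ',' }
Productions for B:
  B → , n n: FIRST = { ',' }
  B → n n Y: FIRST = { 'n' }
  B → e B ,: FIRST = { 'e' }

Conflict for Y: Y → e n n and Y → B B
  Overlap: { 'e' }
Conflict for Y: Y → B B and Y → , ,
  Overlap: { ',' }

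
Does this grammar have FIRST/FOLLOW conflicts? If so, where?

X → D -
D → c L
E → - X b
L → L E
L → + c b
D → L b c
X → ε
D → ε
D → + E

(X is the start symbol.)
No FIRST/FOLLOW conflicts.

A FIRST/FOLLOW conflict occurs when a non-terminal N has a nullable alternative N → β (β ⇒* ε) and another alternative N → α with FIRST(α) ∩ FOLLOW(N) ≠ ∅: on such a lookahead the parser cannot decide between expanding α and letting N vanish via β.

Nullable non-terminals: D, X.
FIRST sets used below: FIRST(L) = { '+' }, FIRST(D) = { '+', 'c', ε }

D: nullable alternative(s) D → ε; FOLLOW(D) = { '-' }
  D → c L: FIRST \ {ε} = { 'c' } — disjoint from FOLLOW(D)
  D → L b c: FIRST \ {ε} = { '+' } — disjoint from FOLLOW(D)
  D → ε: FIRST \ {ε} = { } — this is the only nullable alternative, skip
  D → + E: FIRST \ {ε} = { '+' } — disjoint from FOLLOW(D)

X: nullable alternative(s) X → ε; FOLLOW(X) = { $, 'b' }
  X → D -: FIRST \ {ε} = { '+', '-', 'c' } — disjoint from FOLLOW(X)
  X → ε: FIRST \ {ε} = { } — this is the only nullable alternative, skip

E, L have no nullable alternative, so no FIRST/FOLLOW check is needed there.

No FIRST/FOLLOW conflicts found.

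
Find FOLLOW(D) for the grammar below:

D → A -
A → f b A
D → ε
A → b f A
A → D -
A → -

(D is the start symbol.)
To compute FOLLOW(D), find every occurrence of D on a right-hand side N → α D β: add FIRST(β) \ {ε}, and if β is empty or nullable also add FOLLOW(N). Iterate to a fixed point.

D is the start symbol, so $ ∈ FOLLOW(D).
In A → D -: D is followed by '-', add FIRST('-') \ {ε} = { '-' }

Taking the union: FOLLOW(D) = { $, '-' }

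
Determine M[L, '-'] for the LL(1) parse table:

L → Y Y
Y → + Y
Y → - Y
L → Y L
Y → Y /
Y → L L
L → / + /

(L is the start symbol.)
To find M[L, '-'], we find productions for L where '-' is in the predict set (PREDICT(N → α) = (FIRST(α) \ {ε}) ∪ (FOLLOW(N) if α ⇒* ε)).

Relevant sets:
  FIRST(Y) = { '+', '-', '/' }

L → Y Y: PREDICT = { '+', '-', '/' }
  '-' is in predict set, so this production goes in M[L, '-']
L → Y L: PREDICT = { '+', '-', '/' }
  '-' is in predict set, so this production goes in M[L, '-']
L → / + /: PREDICT = { '/' }

M[L, '-'] = L → Y Y, L → Y L  (a multiply-defined cell — the grammar is not LL(1))

Answer: L → Y Y, L → Y L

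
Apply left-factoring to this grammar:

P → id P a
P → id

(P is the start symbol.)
Left-factoring transforms A → αβ₁ | αβ₂ into A → αA' and A' → β₁ | β₂
(α is the longest common prefix among the alternatives). Repeat until
no nonterminal has two alternatives with a common prefix.

Round 1: P has alternatives sharing prefix 'id'. Introduce P': P → id P'
  Add: P' → P a
  Add: P' → ε

No remaining common prefixes — done.

Resulting grammar:
P → id P'
P' → P a
P' → ε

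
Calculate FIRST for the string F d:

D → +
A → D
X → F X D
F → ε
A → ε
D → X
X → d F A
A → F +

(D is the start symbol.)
{ 'd' }

FIRST sets of the non-terminals involved (from the grammar, by fixed-point iteration):
  FIRST(F) = { ε }

To compute FIRST(F d), process the symbols left to right:
Symbol F is a non-terminal. Add FIRST(F) \ {ε} = { }
F is nullable (ε ∈ FIRST(F)), continue to the next symbol.
Symbol d is a terminal. Add 'd' and stop.
FIRST(F d) = { 'd' }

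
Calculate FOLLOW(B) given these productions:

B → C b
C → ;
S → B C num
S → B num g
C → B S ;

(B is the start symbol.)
B is the start symbol, so $ ∈ FOLLOW(B).
In S → B C num: B is followed by C num, add FIRST(C num) \ {ε} = { ';' }
In S → B num g: B is followed by num g, add FIRST(num g) \ {ε} = { 'num' }
In C → B S ;: B is followed by S ';', add FIRST(S ';') \ {ε} = { ';' }

Taking the union: FOLLOW(B) = { $, ';', 'num' }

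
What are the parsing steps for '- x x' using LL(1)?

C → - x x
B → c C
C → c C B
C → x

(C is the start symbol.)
Stack is shown with the top on the left.

Stack    Input    Action
------------------------
C $      - x x $  output C → - x x
- x x $  - x x $  match '-'
x x $    x x $    match 'x'
x $      x $      match 'x'
$        $        accept

The string is accepted.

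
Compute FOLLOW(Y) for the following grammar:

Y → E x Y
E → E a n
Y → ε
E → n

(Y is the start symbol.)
{ $ }

Y is the start symbol, so $ ∈ FOLLOW(Y).
In Y → E x Y: Y is at the end; this adds FOLLOW(Y) to itself — nothing new

Taking the union: FOLLOW(Y) = { $ }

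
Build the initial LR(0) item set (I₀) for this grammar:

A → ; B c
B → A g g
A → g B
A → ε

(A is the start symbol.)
{ [A → . ; B c], [A → . g B], [A → .], [A' → . A] }

First, augment the grammar with A' → A
I₀ = CLOSURE({ [A' → . A] }):
  [A' → . A] has the dot before A: add [A → . ; B c], [A → . g B], [A → .]
No further items can be added.

I₀ = { [A → . ; B c], [A → . g B], [A → .], [A' → . A] }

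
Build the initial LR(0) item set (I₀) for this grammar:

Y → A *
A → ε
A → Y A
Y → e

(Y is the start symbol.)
{ [A → . Y A], [A → .], [Y → . A *], [Y → . e], [Y' → . Y] }

First, augment the grammar with Y' → Y
I₀ = CLOSURE({ [Y' → . Y] }):
  [Y' → . Y] has the dot before Y: add [Y → . A *], [Y → . e]
  [Y → . A *] has the dot before A: add [A → .], [A → . Y A]
No further items can be added.

I₀ = { [A → . Y A], [A → .], [Y → . A *], [Y → . e], [Y' → . Y] }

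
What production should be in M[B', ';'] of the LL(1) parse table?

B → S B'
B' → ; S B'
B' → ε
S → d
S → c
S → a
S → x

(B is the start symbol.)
To find M[B', ';'], we find productions for B' where ';' is in the predict set (PREDICT(N → α) = (FIRST(α) \ {ε}) ∪ (FOLLOW(N) if α ⇒* ε)).

Relevant sets:
  FOLLOW(B') = { $ }

B' → ; S B': PREDICT = { ';' }
  ';' is in predict set, so this production goes in M[B', ';']
B' → ε: PREDICT = { $ }

M[B', ';'] = B' → ; S B'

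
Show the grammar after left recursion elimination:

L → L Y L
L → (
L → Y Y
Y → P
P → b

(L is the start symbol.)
L is directly left-recursive. The standard transformation for
  A → A α₁ | ... | A α_m | β₁ | ... | β_n
is
  A  → β₁ A' | ... | β_n A'
  A' → α₁ A' | ... | α_m A' | ε

L → ( becomes L → ( L'
L → Y Y becomes L → Y Y L'
L → L Y L becomes L' → Y L L'
Add L' → ε

Productions for other non-terminals are unchanged:
  Y → P
  P → b

Resulting grammar:
L → ( L'
L → Y Y L'
L' → Y L L'
L' → ε
Y → P
P → b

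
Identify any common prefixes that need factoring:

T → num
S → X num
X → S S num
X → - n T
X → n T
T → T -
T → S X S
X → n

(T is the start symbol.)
Left-factoring is needed when two productions for the same non-terminal
share a common prefix on the right-hand side.

Productions for T:
  T → num
  T → T -
  T → S X S
Productions for X:
  X → S S num
  X → - n T
  X → n T
  X → n

Found common prefix 'n' in productions for X

Answer: Yes, X has productions with common prefix 'n'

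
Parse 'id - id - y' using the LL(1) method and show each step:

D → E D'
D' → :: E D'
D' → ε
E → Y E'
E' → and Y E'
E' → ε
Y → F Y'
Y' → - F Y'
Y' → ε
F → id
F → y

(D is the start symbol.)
Stack is shown with the top on the left.

Stack           Input          Action
-------------------------------------
D $             id - id - y $  output D → E D'
E D' $          id - id - y $  output E → Y E'
Y E' D' $       id - id - y $  output Y → F Y'
F Y' E' D' $    id - id - y $  output F → id
id Y' E' D' $   id - id - y $  match 'id'
Y' E' D' $      - id - y $     output Y' → - F Y'
- F Y' E' D' $  - id - y $     match '-'
F Y' E' D' $    id - y $       output F → id
id Y' E' D' $   id - y $       match 'id'
Y' E' D' $      - y $          output Y' → - F Y'
- F Y' E' D' $  - y $          match '-'
F Y' E' D' $    y $            output F → y
y Y' E' D' $    y $            match 'y'
Y' E' D' $      $              output Y' → ε
E' D' $         $              output E' → ε
D' $            $              output D' → ε
$               $              accept

The string is accepted.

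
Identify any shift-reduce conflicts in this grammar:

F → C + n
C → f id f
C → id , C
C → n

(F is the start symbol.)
A shift-reduce conflict occurs when an LR(0) state has both:
  - a complete (reduce) item [A → α .] (dot at the end), and
  - a shift item [B → β . c γ] (dot before a terminal).

Augment with F' → F and build the canonical LR(0) collection (I0 = CLOSURE({[F' → . F]}), then GOTO on every symbol after a dot until no new states appear). It has 12 states:
  I0: { [C → . f id f], [C → . id , C], [C → . n], [F → . C + n], [F' → . F] }  — shift
  I1: { [F → C . + n] }  — shift
  I2: { [F' → F .] }  — accept
  I3: { [C → f . id f] }  — shift
  I4: { [C → id . , C] }  — shift
  I5: { [C → n .] }  — reduce
  I6: { [C → . f id f], [C → . id , C], [C → . n], [C → id , . C] }  — shift
  I7: { [C → id , C .] }  — reduce
  I8: { [C → f id . f] }  — shift
  I9: { [C → f id f .] }  — reduce
  I10: { [F → C + . n] }  — shift
  I11: { [F → C + n .] }  — reduce

No state contains both a complete item and a shift item.

Answer: No shift-reduce conflicts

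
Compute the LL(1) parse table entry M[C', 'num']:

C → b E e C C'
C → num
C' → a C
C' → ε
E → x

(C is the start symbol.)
To find M[C', 'num'], we find productions for C' where 'num' is in the predict set (PREDICT(N → α) = (FIRST(α) \ {ε}) ∪ (FOLLOW(N) if α ⇒* ε)).

Relevant sets:
  FOLLOW(C') = { $, 'a' }

C' → a C: PREDICT = { 'a' }
C' → ε: PREDICT = { $, 'a' }

M[C', 'num'] is empty (no production applies)

Answer: Empty (error entry)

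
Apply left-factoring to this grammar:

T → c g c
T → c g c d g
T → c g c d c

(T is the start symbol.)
T → c g c T'
T' → ε
T' → d T''
T'' → g
T'' → c

Left-factoring transforms A → αβ₁ | αβ₂ into A → αA' and A' → β₁ | β₂
(α is the longest common prefix among the alternatives). Repeat until
no nonterminal has two alternatives with a common prefix.

Round 1: T has alternatives sharing prefix 'c g c'. Introduce T': T → c g c T'
  Add: T' → ε
  Add: T' → d g
  Add: T' → d c

Round 2: T' has alternatives sharing prefix 'd'. Introduce T'': T' → d T''
  Add: T'' → g
  Add: T'' → c

No remaining common prefixes — done.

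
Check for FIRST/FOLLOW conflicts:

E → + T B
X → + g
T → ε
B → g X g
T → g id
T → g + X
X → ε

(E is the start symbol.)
Nullable non-terminals: T, X.

T: nullable alternative(s) T → ε; FOLLOW(T) = { 'g' }
  T → ε: FIRST \ {ε} = { } — this is the only nullable alternative, skip
  T → g id: FIRST \ {ε} = { 'g' } — overlaps FOLLOW(T) on { 'g' }: CONFLICT
  T → g + X: FIRST \ {ε} = { 'g' } — overlaps FOLLOW(T) on { 'g' }: CONFLICT

X: nullable alternative(s) X → ε; FOLLOW(X) = { 'g' }
  X → + g: FIRST \ {ε} = { '+' } — disjoint from FOLLOW(X)
  X → ε: FIRST \ {ε} = { } — this is the only nullable alternative, skip

B, E have no nullable alternative, so no FIRST/FOLLOW check is needed there.

So the grammar has 2 FIRST/FOLLOW conflicts (marked CONFLICT above).

Answer: Yes. T → g id with FOLLOW(T) on { 'g' }; T → g '+' X with FOLLOW(T) on { 'g' }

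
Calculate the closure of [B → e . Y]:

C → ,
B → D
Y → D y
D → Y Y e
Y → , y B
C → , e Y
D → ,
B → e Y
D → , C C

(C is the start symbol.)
To compute CLOSURE, for each item [A → α.Bβ] where B is a non-terminal, add [B → .γ] for all productions B → γ; repeat for the newly added items until nothing changes.

Start with: [B → e . Y]
  [B → e . Y] has the dot before Y: add [Y → . D y], [Y → . , y B]
  [Y → . D y] has the dot before D: add [D → . Y Y e], [D → . ,], [D → . , C C]
No further items can be added.

CLOSURE = { [B → e . Y], [D → . , C C], [D → . ,], [D → . Y Y e], [Y → . , y B], [Y → . D y] }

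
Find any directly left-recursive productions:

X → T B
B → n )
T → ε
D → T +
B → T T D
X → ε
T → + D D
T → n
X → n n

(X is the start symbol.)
No direct left recursion

Direct left recursion occurs when N → N α for some non-terminal N (the right-hand side begins with the left-hand side itself).

X → T B: starts with T
B → n ): starts with n
T → ε: starts with ε
D → T +: starts with T
B → T T D: starts with T
X → ε: starts with ε
T → + D D: starts with '+'
T → n: starts with n
X → n n: starts with n

No direct left recursion found.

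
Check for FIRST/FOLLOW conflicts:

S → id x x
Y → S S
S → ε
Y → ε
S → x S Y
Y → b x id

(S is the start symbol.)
A FIRST/FOLLOW conflict occurs when a non-terminal N has a nullable alternative N → β (β ⇒* ε) and another alternative N → α with FIRST(α) ∩ FOLLOW(N) ≠ ∅: on such a lookahead the parser cannot decide between expanding α and letting N vanish via β.

Nullable non-terminals: S, Y.
FIRST sets used below: FIRST(S) = { 'id', 'x', ε }

S: nullable alternative(s) S → ε; FOLLOW(S) = { $, 'b', 'id', 'x' }
  S → id x x: FIRST \ {ε} = { 'id' } — overlaps FOLLOW(S) on { 'id' }: CONFLICT
  S → ε: FIRST \ {ε} = { } — this is the only nullable alternative, skip
  S → x S Y: FIRST \ {ε} = { 'x' } — overlaps FOLLOW(S) on { 'x' }: CONFLICT

Y: nullable alternative(s) Y → S S, Y → ε; FOLLOW(Y) = { $, 'b', 'id', 'x' }
  Y → S S: FIRST \ {ε} = { 'id', 'x' } — overlaps FOLLOW(Y) on { 'id', 'x' }: CONFLICT
  Y → ε: FIRST \ {ε} = { } — disjoint from FOLLOW(Y)
  Y → b x id: FIRST \ {ε} = { 'b' } — overlaps FOLLOW(Y) on { 'b' }: CONFLICT

So the grammar has 4 FIRST/FOLLOW conflicts (marked CONFLICT above).

Answer: Yes. S → id x x with FOLLOW(S) on { 'id' }; S → x S Y with FOLLOW(S) on { 'x' }; Y → S S with FOLLOW(Y) on { 'id', 'x' }; Y → b x id with FOLLOW(Y) on { 'b' }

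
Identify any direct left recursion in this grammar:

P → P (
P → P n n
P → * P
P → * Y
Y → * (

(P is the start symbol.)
Yes, P is left-recursive

P → P (: LEFT RECURSIVE (starts with P)
P → P n n: LEFT RECURSIVE (starts with P)
P → * P: starts with '*'
P → * Y: starts with '*'
Y → * (: starts with '*'

The grammar has direct left recursion on: P.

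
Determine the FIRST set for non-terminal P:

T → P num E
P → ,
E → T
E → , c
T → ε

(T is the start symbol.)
{ ',' }

To compute FIRST(P), examine every production with P on the left-hand side, reading each right-hand side left to right until a non-nullable symbol is reached.

From P → ,:
  - ',' is a terminal: add ',' and stop

Collecting: FIRST(P) = { ',' }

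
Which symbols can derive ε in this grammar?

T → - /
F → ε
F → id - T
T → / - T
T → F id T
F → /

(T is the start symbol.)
{ 'F' }

A non-terminal is nullable if it can derive ε (the empty string): either it has an ε-production, or it has a production whose right-hand side consists entirely of nullable non-terminals.

ε-productions: F → ε
So F is immediately nullable.
No further non-terminal can be added: every production for the remaining non-terminals contains a terminal or a non-nullable non-terminal.
Nullable = { 'F' }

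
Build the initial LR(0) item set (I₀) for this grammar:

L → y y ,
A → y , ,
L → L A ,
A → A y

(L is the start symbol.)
First, augment the grammar with L' → L
I₀ = CLOSURE({ [L' → . L] }):
  [L' → . L] has the dot before L: add [L → . y y ,], [L → . L A ,]
No further items can be added.

I₀ = { [L → . L A ,], [L → . y y ,], [L' → . L] }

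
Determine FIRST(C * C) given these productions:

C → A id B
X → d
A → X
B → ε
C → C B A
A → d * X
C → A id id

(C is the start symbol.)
FIRST sets of the non-terminals involved (from the grammar, by fixed-point iteration):
  FIRST(C) = { 'd' }

To compute FIRST(C * C), process the symbols left to right:
Symbol C is a non-terminal. Add FIRST(C) \ {ε} = { 'd' }
C is not nullable (ε ∉ FIRST(C)), so stop here.
FIRST(C * C) = { 'd' }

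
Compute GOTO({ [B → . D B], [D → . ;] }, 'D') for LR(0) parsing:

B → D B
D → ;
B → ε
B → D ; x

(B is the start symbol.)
GOTO(I, 'D') = CLOSURE({ [A → αX.β] : [A → α.Xβ] ∈ I, X = 'D' })

Items with dot before 'D', with the dot advanced:
  [B → . D B] → [B → D . B]
Closure of the advanced items:
  [B → D . B] has the dot before B: add [B → . D B], [B → .], [B → . D ; x]
  [B → . D B] has the dot before D: add [D → . ;]

GOTO = { [B → . D ; x], [B → . D B], [B → .], [B → D . B], [D → . ;] }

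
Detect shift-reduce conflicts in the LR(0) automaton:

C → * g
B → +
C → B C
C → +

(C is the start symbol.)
No shift-reduce conflicts

A shift-reduce conflict occurs when an LR(0) state has both:
  - a complete (reduce) item [A → α .] (dot at the end), and
  - a shift item [B → β . c γ] (dot before a terminal).

Augment with C' → C and build the canonical LR(0) collection (I0 = CLOSURE({[C' → . C]}), then GOTO on every symbol after a dot until no new states appear). It has 7 states:
  I0: { [B → . +], [C → . * g], [C → . +], [C → . B C], [C' → . C] }  — shift
  I1: { [C → * . g] }  — shift
  I2: { [B → + .], [C → + .] }  — 2 reduces
  I3: { [B → . +], [C → . * g], [C → . +], [C → . B C], [C → B . C] }  — shift
  I4: { [C' → C .] }  — accept
  I5: { [C → B C .] }  — reduce
  I6: { [C → * g .] }  — reduce

No state contains both a complete item and a shift item.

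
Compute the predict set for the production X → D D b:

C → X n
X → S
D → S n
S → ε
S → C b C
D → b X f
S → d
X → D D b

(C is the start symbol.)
PREDICT(X → D D b) = (FIRST(RHS) \ {ε}) ∪ (FOLLOW(X) if ε ∈ FIRST(RHS), i.e. RHS ⇒* ε)
FIRST(D) = { 'b', 'd', 'n' }
FIRST(D D b) = { 'b', 'd', 'n' }
ε ∉ FIRST(D D b), so FOLLOW(X) is not added.
PREDICT(X → D D b) = { 'b', 'd', 'n' }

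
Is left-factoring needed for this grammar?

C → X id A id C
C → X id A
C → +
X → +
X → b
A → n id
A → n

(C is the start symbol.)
Left-factoring is needed when two productions for the same non-terminal
share a common prefix on the right-hand side.

Productions for C:
  C → X id A id C
  C → X id A
  C → +
Productions for X:
  X → +
  X → b
Productions for A:
  A → n id
  A → n

Found common prefix 'X id A' in productions for C
Found common prefix 'n' in productions for A

Answer: Yes, C has productions with common prefix 'X id A'; A has productions with common prefix 'n'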